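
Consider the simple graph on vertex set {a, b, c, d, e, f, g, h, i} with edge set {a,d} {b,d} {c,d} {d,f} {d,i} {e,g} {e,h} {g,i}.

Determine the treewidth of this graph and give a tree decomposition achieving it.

Treewidth 1.
One such decomposition:
Bags: B1 = {e, g}  B2 = {g, i}  B3 = {e, h}  B4 = {d, i}  B5 = {d, f}  B6 = {b, d}  B7 = {a, d}  B8 = {c, d}
Tree: B1–B2, B1–B3, B2–B4, B4–B5, B5–B6, B6–B7, B6–B8

The largest bag has 2 vertices, giving width 1; this decomposition certifies tw(G) ≤ 1. Since G has at least one edge (e.g. g–e), it is not an edgeless graph, so tw(G) ≥ 1. The upper and lower bounds meet at 1, so that is the treewidth.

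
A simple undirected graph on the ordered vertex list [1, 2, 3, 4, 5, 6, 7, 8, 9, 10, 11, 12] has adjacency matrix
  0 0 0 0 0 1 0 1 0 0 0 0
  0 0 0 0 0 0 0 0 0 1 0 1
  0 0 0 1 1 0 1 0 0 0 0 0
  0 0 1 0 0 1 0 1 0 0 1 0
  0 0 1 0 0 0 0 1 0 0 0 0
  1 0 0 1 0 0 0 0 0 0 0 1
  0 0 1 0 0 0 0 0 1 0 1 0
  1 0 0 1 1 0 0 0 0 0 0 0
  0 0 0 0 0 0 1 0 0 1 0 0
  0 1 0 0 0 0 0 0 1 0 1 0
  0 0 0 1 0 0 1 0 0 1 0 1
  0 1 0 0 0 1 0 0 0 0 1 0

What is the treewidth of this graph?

3

A width-3 tree decomposition is:
Bags: B1 = {2, 9, 10, 12}  B2 = {9, 10, 11, 12}  B3 = {7, 9, 11, 12}  B4 = {6, 7, 11, 12}  B5 = {4, 6, 7, 11}  B6 = {3, 4, 6, 7}  B7 = {1, 3, 4, 6}  B8 = {1, 3, 4, 8}  B9 = {1, 3, 5, 8}
Tree: B1–B2, B2–B3, B3–B4, B4–B5, B5–B6, B6–B7, B7–B8, B8–B9
Every bag has size at most 4, so the width is 4 − 1 = 3 and tw(G) ≤ 3. For the lower bound: the 4 vertex sets {2,9,10}, {12}, {11}, {3,4,6,7} are disjoint, each induces a connected subgraph, and every pair is joined by at least one edge of G. Contracting each set to a single vertex therefore yields K_{4} as a minor, and since treewidth is minor-monotone, tw(G) ≥ tw(K_{4}) = 3. Hence tw(G) = 3 exactly.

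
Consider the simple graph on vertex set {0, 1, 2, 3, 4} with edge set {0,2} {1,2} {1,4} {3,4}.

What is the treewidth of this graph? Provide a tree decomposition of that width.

Treewidth 1.
One such decomposition:
Bags: B1 = {3, 4}  B2 = {1, 4}  B3 = {1, 2}  B4 = {0, 2}
Tree: B1–B2, B2–B3, B3–B4

The largest bag has 2 vertices, giving width 1; this decomposition certifies tw(G) ≤ 1. Any graph with an edge has treewidth ≥ 1, and G has the edge 3–4. Hence tw(G) = 1 exactly.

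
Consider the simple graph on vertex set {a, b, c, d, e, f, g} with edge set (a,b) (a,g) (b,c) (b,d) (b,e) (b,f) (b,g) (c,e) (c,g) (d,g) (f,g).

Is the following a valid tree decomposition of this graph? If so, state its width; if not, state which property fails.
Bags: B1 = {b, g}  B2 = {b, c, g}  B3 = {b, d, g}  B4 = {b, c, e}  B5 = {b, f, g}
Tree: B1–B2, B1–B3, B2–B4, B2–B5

A tree decomposition must satisfy three properties: every vertex lies in some bag; for every edge, both endpoints lie together in some bag; and for every vertex, the bags containing it form a connected subtree. Here vertex a appears in no bag, so the decomposition is invalid.

No — vertex a appears in no bag.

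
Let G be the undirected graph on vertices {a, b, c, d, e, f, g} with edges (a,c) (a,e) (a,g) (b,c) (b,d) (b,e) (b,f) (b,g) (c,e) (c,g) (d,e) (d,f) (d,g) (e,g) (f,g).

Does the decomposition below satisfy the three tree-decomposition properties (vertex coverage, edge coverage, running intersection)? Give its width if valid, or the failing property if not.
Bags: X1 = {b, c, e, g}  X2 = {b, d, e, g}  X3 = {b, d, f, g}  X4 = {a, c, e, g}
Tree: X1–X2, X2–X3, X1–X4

Checking the three conditions: (i) the bags cover all of {a, b, c, d, e, f, g}; (ii) for each edge, some bag contains both endpoints; (iii) the bags containing any fixed vertex form a subtree. All hold, so the decomposition is valid with width 4 − 1 = 3.

Yes; width 3.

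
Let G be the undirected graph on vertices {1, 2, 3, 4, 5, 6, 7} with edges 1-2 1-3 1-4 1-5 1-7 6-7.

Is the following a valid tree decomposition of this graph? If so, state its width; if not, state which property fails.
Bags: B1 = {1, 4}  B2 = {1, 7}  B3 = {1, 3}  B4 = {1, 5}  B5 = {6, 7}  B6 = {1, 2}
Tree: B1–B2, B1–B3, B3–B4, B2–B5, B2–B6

Yes; width 1.

Checking the three conditions: (i) the bags cover all of {1, 2, 3, 4, 5, 6, 7}; (ii) for each edge, some bag contains both endpoints; (iii) the bags containing any fixed vertex form a subtree. All hold, so the decomposition is valid with width 2 − 1 = 1.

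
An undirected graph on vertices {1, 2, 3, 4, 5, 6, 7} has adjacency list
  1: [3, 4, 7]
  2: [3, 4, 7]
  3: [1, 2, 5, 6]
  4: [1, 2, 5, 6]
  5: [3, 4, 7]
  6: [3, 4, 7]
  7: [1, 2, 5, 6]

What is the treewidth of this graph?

3

A width-3 tree decomposition is:
Bags: B1 = {3, 4, 6, 7}  B2 = {2, 3, 4, 7}  B3 = {1, 3, 4, 7}  B4 = {3, 4, 5, 7}
Tree: B1–B2, B2–B3, B3–B4
The largest bag has 4 vertices, giving width 3; this decomposition certifies tw(G) ≤ 3. For the lower bound: the 4 vertex sets {3,6}, {2,4}, {7}, {1} are disjoint, each induces a connected subgraph, and every pair is joined by at least one edge of G. Contracting each set to a single vertex therefore yields K_{4} as a minor, and since treewidth is minor-monotone, tw(G) ≥ tw(K_{4}) = 3. The upper and lower bounds meet at 3, so that is the treewidth.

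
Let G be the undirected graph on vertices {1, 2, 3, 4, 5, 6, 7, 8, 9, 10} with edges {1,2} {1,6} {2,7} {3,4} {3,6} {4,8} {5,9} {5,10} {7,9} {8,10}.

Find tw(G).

2

A width-2 tree decomposition is:
Bags: B1 = {5, 8, 10}  B2 = {5, 8, 9}  B3 = {7, 8, 9}  B4 = {2, 7, 8}  B5 = {1, 2, 8}  B6 = {1, 6, 8}  B7 = {3, 6, 8}  B8 = {3, 4, 8}
Tree: B1–B2, B2–B3, B3–B4, B4–B5, B5–B6, B6–B7, B7–B8
Every bag has size at most 3, so the width is 3 − 1 = 2 and tw(G) ≤ 2. The edges 8–10–5–9–7–2–1–6–3–4–8 form a cycle, so G is not a tree and its treewidth is at least 2. The upper and lower bounds meet at 2, so that is the treewidth.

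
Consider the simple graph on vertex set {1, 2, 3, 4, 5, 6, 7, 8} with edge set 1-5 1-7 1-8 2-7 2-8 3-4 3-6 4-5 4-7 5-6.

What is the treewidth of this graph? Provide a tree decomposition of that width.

Treewidth 2.
Bags: B1 = {3, 4, 6}  B2 = {4, 5, 6}  B3 = {4, 5, 7}  B4 = {1, 5, 7}  B5 = {1, 2, 7}  B6 = {1, 2, 8}
Tree: B1–B2, B2–B3, B3–B4, B4–B5, B5–B6

Every bag has size at most 3, so the width is 3 − 1 = 2 and tw(G) ≤ 2. Since 3–6–5–4–3 is a cycle in G, G is not acyclic. Forests are exactly the graphs of treewidth ≤ 1, so tw(G) ≥ 2. Therefore the treewidth is 2.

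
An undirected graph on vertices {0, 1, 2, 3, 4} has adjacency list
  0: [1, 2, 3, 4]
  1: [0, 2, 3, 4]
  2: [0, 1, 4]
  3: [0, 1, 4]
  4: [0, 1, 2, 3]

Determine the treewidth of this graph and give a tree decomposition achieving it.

Every bag has size at most 4, so the width is 4 − 1 = 3 and tw(G) ≤ 3. Conversely, {0, 1, 2, 4} is a clique of size 4, and the vertices of any clique must share a bag in every tree decomposition; so some bag has ≥ 4 vertices and tw(G) ≥ 3. The upper and lower bounds meet at 3, so that is the treewidth.

Treewidth 3.
Bags: B1 = {0, 1, 2, 4}  B2 = {0, 1, 3, 4}
Tree: B1–B2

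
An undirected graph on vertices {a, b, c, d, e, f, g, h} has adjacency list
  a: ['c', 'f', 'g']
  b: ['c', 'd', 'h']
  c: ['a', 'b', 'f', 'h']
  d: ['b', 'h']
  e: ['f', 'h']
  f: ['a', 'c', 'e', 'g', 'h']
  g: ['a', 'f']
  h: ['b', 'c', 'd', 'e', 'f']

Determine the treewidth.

2

A width-2 tree decomposition is:
Bags: B1 = {e, f, h}  B2 = {c, f, h}  B3 = {a, c, f}  B4 = {b, c, h}  B5 = {b, d, h}  B6 = {a, f, g}
Tree: B1–B2, B2–B3, B2–B4, B4–B5, B3–B6
The largest bag has 3 vertices, giving width 2; this decomposition certifies tw(G) ≤ 2. Conversely, {b, d, h} is a clique of size 3, and the vertices of any clique must share a bag in every tree decomposition; so some bag has ≥ 3 vertices and tw(G) ≥ 2. Combining the bounds, tw(G) = 2.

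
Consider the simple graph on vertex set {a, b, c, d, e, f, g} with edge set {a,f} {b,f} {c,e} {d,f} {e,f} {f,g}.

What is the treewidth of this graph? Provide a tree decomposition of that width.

Treewidth 1.
One optimal decomposition is:
Bags: B1 = {b, f}  B2 = {f, g}  B3 = {e, f}  B4 = {a, f}  B5 = {c, e}  B6 = {d, f}
Tree: B1–B2, B1–B3, B2–B4, B3–B5, B2–B6

The largest bag has 2 vertices, giving width 1; this decomposition certifies tw(G) ≤ 1. G has an edge, so its treewidth is at least 1. Hence tw(G) = 1 exactly.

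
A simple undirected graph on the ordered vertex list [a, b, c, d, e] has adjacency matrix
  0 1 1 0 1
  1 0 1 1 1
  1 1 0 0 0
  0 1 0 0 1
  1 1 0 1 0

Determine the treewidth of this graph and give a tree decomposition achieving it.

Every bag has size at most 3, so the width is 3 − 1 = 2 and tw(G) ≤ 2. Conversely, {b, d, e} is a clique of size 3, and the vertices of any clique must share a bag in every tree decomposition; so some bag has ≥ 3 vertices and tw(G) ≥ 2. Therefore the treewidth is 2.

Treewidth 2.
One such decomposition:
Bags: B1 = {a, b, e}  B2 = {a, b, c}  B3 = {b, d, e}
Tree: B1–B2, B1–B3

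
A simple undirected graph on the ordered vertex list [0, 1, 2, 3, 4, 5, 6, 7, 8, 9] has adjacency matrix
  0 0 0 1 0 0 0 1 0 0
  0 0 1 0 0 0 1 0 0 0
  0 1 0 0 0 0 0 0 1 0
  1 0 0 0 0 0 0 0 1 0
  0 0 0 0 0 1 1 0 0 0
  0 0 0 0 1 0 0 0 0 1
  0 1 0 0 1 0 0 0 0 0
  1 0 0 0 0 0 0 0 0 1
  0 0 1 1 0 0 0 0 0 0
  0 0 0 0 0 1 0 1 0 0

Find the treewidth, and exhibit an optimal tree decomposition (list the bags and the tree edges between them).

The largest bag has 3 vertices, giving width 2; this decomposition certifies tw(G) ≤ 2. Since 0–3–8–2–1–6–4–5–9–7–0 is a cycle in G, G is not acyclic. Forests are exactly the graphs of treewidth ≤ 1, so tw(G) ≥ 2. Therefore the treewidth is 2.

Treewidth 2.
Bags: B1 = {0, 3, 8}  B2 = {0, 2, 8}  B3 = {0, 1, 2}  B4 = {0, 1, 6}  B5 = {0, 4, 6}  B6 = {0, 4, 5}  B7 = {0, 5, 9}  B8 = {0, 7, 9}
Tree: B1–B2, B2–B3, B3–B4, B4–B5, B5–B6, B6–B7, B7–B8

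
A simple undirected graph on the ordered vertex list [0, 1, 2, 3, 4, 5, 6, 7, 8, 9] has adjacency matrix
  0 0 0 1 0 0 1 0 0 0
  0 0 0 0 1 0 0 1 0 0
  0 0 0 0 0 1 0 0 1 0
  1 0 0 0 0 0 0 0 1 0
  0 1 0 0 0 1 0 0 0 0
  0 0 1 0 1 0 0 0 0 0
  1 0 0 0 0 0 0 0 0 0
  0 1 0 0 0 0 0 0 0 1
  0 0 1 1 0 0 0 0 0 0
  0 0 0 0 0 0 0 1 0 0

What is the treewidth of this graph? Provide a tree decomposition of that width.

The largest bag has 2 vertices, giving width 1; this decomposition certifies tw(G) ≤ 1. Any graph with an edge has treewidth ≥ 1, and G has the edge 6–0. Hence tw(G) = 1 exactly.

Treewidth 1.
One such decomposition:
Bags: B1 = {0, 6}  B2 = {0, 3}  B3 = {3, 8}  B4 = {2, 8}  B5 = {2, 5}  B6 = {4, 5}  B7 = {1, 4}  B8 = {1, 7}  B9 = {7, 9}
Tree: B1–B2, B2–B3, B3–B4, B4–B5, B5–B6, B6–B7, B7–B8, B8–B9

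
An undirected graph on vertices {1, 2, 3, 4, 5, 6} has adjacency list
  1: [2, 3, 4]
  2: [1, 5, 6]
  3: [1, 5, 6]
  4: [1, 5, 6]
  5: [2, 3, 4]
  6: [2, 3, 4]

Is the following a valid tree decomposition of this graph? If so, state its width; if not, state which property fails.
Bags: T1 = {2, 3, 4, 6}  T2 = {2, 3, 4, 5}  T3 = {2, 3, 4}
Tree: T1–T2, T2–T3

No — vertex 1 appears in no bag.

A tree decomposition must satisfy three properties: every vertex lies in some bag; for every edge, both endpoints lie together in some bag; and for every vertex, the bags containing it form a connected subtree. Here vertex 1 appears in no bag, so the decomposition is invalid.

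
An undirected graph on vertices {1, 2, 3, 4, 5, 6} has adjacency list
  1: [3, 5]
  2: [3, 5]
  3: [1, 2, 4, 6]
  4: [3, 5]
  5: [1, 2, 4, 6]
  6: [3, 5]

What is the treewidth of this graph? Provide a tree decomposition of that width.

Treewidth 2.
One optimal decomposition is:
Bags: B1 = {1, 3, 5}  B2 = {2, 3, 5}  B3 = {3, 4, 5}  B4 = {3, 5, 6}
Tree: B1–B2, B2–B3, B3–B4

Each bag holds 3 vertices, so the decomposition has width 2, which upper-bounds the treewidth. Since 5–1–3–2–5 is a cycle in G, G is not acyclic. Forests are exactly the graphs of treewidth ≤ 1, so tw(G) ≥ 2. Hence tw(G) = 2 exactly.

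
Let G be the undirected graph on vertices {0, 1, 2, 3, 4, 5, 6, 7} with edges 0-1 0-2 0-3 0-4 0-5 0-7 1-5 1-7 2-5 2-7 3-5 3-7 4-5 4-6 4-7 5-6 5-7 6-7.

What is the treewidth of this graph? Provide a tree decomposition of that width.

Every bag has size at most 4, so the width is 4 − 1 = 3 and tw(G) ≤ 3. On the other hand G contains the 4-clique {0, 1, 5, 7}. A clique must lie in a single bag of any decomposition, so no decomposition can have width below 3. The upper and lower bounds meet at 3, so that is the treewidth.

Treewidth 3.
One optimal decomposition is:
Bags: B1 = {0, 4, 5, 7}  B2 = {4, 5, 6, 7}  B3 = {0, 2, 5, 7}  B4 = {0, 3, 5, 7}  B5 = {0, 1, 5, 7}
Tree: B1–B2, B1–B3, B3–B4, B3–B5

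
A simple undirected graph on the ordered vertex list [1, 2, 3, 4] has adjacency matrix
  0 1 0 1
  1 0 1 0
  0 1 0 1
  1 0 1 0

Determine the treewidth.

A width-2 tree decomposition is:
Bags: B1 = {1, 2, 3}  B2 = {1, 3, 4}
Tree: B1–B2
Every bag has size at most 3, so the width is 3 − 1 = 2 and tw(G) ≤ 2. The edges 1–2–3–4–1 form a cycle, so G is not a tree and its treewidth is at least 2. Combining the bounds, tw(G) = 2.

2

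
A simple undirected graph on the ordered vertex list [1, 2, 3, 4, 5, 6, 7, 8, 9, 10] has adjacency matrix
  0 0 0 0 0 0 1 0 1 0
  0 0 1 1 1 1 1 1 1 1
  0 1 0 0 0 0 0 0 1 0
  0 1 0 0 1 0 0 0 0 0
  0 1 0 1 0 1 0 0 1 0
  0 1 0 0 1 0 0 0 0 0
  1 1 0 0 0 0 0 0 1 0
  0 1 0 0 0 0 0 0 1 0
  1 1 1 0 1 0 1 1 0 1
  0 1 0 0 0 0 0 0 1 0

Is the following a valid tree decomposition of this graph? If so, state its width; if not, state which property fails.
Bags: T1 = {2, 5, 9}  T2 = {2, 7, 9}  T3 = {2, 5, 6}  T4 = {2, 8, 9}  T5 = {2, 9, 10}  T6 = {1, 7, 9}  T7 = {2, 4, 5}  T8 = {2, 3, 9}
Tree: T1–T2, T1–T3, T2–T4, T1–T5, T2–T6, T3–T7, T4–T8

Vertex coverage: the bags together contain {1, 2, 3, 4, 5, 6, 7, 8, 9, 10}, the full vertex set. Edge coverage: each edge of G has both endpoints in at least one bag. Running intersection: for every vertex, the bags containing it form a connected subtree. All three properties hold, so this is a valid tree decomposition of width max|bag| − 1 = 2, and hence tw(G) ≤ 2.

Yes; width 2.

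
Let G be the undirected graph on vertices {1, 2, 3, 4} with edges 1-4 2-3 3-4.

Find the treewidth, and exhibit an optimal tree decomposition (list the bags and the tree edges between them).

Treewidth 1.
Bags: B1 = {1, 4}  B2 = {3, 4}  B3 = {2, 3}
Tree: B1–B2, B2–B3

Each bag holds 2 vertices, so the decomposition has width 1, which upper-bounds the treewidth. Since G has at least one edge (e.g. 1–4), it is not an edgeless graph, so tw(G) ≥ 1. Therefore the treewidth is 1.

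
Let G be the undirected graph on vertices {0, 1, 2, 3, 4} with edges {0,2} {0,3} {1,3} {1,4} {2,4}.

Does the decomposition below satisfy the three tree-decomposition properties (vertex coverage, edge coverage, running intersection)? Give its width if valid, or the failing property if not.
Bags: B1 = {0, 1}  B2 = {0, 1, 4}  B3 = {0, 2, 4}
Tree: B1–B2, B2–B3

No — vertex 3 appears in no bag.

A tree decomposition must satisfy three properties: every vertex lies in some bag; for every edge, both endpoints lie together in some bag; and for every vertex, the bags containing it form a connected subtree. Here vertex 3 appears in no bag, so the decomposition is invalid.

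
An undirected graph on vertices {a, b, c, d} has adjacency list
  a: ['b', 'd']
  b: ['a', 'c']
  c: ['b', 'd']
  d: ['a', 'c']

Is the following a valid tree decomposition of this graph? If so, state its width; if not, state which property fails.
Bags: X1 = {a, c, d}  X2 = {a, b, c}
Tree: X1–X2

Yes; width 2.

Vertex coverage: the bags together contain {a, b, c, d}, the full vertex set. Edge coverage: each edge of G has both endpoints in at least one bag. Running intersection: for every vertex, the bags containing it form a connected subtree. All three properties hold, so this is a valid tree decomposition of width max|bag| − 1 = 2, and hence tw(G) ≤ 2.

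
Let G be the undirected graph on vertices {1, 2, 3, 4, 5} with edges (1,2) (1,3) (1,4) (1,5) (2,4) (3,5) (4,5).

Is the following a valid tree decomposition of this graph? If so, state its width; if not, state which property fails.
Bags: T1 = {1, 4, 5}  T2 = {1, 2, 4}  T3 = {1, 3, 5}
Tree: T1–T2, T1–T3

Checking the three conditions: (i) the bags cover all of {1, 2, 3, 4, 5}; (ii) for each edge, some bag contains both endpoints; (iii) the bags containing any fixed vertex form a subtree. All hold, so the decomposition is valid with width 3 − 1 = 2.

Yes; width 2.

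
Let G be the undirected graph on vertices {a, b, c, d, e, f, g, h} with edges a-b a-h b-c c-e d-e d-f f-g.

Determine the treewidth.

1

A width-1 tree decomposition is:
Bags: B1 = {f, g}  B2 = {d, f}  B3 = {d, e}  B4 = {c, e}  B5 = {b, c}  B6 = {a, b}  B7 = {a, h}
Tree: B1–B2, B2–B3, B3–B4, B4–B5, B5–B6, B6–B7
Every bag has size at most 2, so the width is 2 − 1 = 1 and tw(G) ≤ 1. Any graph with an edge has treewidth ≥ 1, and G has the edge g–f. Therefore the treewidth is 1.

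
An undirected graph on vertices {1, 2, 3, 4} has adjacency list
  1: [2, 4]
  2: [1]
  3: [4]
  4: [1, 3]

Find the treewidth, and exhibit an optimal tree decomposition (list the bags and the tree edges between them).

Each bag holds 2 vertices, so the decomposition has width 1, which upper-bounds the treewidth. Since G has at least one edge (e.g. 3–4), it is not an edgeless graph, so tw(G) ≥ 1. Therefore the treewidth is 1.

Treewidth 1.
Bags: B1 = {3, 4}  B2 = {1, 4}  B3 = {1, 2}
Tree: B1–B2, B2–B3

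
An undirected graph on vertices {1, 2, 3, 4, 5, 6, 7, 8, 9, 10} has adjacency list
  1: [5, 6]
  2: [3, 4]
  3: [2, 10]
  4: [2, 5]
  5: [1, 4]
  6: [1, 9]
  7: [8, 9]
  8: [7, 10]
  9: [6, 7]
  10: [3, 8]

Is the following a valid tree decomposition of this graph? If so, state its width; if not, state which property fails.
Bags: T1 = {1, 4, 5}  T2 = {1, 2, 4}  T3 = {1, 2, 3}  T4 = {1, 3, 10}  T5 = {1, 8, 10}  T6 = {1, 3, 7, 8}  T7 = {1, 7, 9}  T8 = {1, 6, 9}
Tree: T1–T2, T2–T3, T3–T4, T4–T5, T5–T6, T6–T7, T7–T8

No — bags containing vertex 3 are not connected in the tree.

A tree decomposition must satisfy three properties: every vertex lies in some bag; for every edge, both endpoints lie together in some bag; and for every vertex, the bags containing it form a connected subtree. Here bags containing vertex 3 are not connected in the tree, so the decomposition is invalid.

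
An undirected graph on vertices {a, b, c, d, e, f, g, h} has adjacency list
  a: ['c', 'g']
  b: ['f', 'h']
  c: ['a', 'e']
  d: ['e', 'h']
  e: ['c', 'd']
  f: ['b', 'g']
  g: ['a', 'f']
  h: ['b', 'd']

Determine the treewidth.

A width-2 tree decomposition is:
Bags: B1 = {b, d, h}  B2 = {b, d, e}  B3 = {b, c, e}  B4 = {a, b, c}  B5 = {a, b, g}  B6 = {b, f, g}
Tree: B1–B2, B2–B3, B3–B4, B4–B5, B5–B6
Each bag holds 3 vertices, so the decomposition has width 2, which upper-bounds the treewidth. The edges b–h–d–e–c–a–g–f–b form a cycle, so G is not a tree and its treewidth is at least 2. Combining the bounds, tw(G) = 2.

2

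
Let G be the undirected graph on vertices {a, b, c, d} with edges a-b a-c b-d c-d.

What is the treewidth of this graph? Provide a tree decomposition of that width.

Every bag has size at most 3, so the width is 3 − 1 = 2 and tw(G) ≤ 2. Since b–d–c–a–b is a cycle in G, G is not acyclic. Forests are exactly the graphs of treewidth ≤ 1, so tw(G) ≥ 2. Therefore the treewidth is 2.

Treewidth 2.
Bags: B1 = {b, c, d}  B2 = {a, b, c}
Tree: B1–B2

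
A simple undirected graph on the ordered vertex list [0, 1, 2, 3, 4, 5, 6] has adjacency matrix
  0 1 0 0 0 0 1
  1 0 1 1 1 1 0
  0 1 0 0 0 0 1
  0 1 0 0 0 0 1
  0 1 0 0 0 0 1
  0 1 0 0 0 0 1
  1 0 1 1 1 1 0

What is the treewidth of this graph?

A width-2 tree decomposition is:
Bags: B1 = {1, 5, 6}  B2 = {1, 3, 6}  B3 = {0, 1, 6}  B4 = {1, 2, 6}  B5 = {1, 4, 6}
Tree: B1–B2, B2–B3, B3–B4, B4–B5
Each bag holds 3 vertices, so the decomposition has width 2, which upper-bounds the treewidth. The edges 1–5–6–3–1 form a cycle, so G is not a tree and its treewidth is at least 2. Hence tw(G) = 2 exactly.

2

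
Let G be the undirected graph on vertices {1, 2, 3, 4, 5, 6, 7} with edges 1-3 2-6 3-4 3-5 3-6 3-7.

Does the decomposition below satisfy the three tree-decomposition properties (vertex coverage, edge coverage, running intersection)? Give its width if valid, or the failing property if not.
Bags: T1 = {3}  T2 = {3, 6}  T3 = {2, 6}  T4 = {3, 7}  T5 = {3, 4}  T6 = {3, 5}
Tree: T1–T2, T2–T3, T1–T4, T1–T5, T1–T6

No — vertex 1 appears in no bag.

A tree decomposition must satisfy three properties: every vertex lies in some bag; for every edge, both endpoints lie together in some bag; and for every vertex, the bags containing it form a connected subtree. Here vertex 1 appears in no bag, so the decomposition is invalid.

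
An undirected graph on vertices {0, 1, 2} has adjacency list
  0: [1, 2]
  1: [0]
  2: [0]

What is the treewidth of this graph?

1

A width-1 tree decomposition is:
Bags: B1 = {0, 2}  B2 = {0, 1}
Tree: B1–B2
Every bag has size at most 2, so the width is 2 − 1 = 1 and tw(G) ≤ 1. Since G has at least one edge (e.g. 2–0), it is not an edgeless graph, so tw(G) ≥ 1. Combining the bounds, tw(G) = 1.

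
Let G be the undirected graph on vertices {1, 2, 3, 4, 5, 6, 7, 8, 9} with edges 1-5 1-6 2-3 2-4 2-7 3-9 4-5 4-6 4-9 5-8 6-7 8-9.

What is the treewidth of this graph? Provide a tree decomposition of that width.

Every bag has size at most 4, so the width is 4 − 1 = 3 and tw(G) ≤ 3. For the lower bound: the 4 vertex sets {1,5,8}, {6}, {4}, {2,3,7,9} are disjoint, each induces a connected subgraph, and every pair is joined by at least one edge of G. Contracting each set to a single vertex therefore yields K_{4} as a minor, and since treewidth is minor-monotone, tw(G) ≥ tw(K_{4}) = 3. Combining the bounds, tw(G) = 3.

Treewidth 3.
Bags: B1 = {1, 5, 6, 8}  B2 = {4, 5, 6, 8}  B3 = {4, 6, 8, 9}  B4 = {4, 6, 7, 9}  B5 = {2, 4, 7, 9}  B6 = {2, 3, 7, 9}
Tree: B1–B2, B2–B3, B3–B4, B4–B5, B5–B6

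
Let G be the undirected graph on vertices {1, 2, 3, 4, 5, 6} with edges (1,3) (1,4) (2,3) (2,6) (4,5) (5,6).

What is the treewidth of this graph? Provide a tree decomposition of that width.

Every bag has size at most 3, so the width is 3 − 1 = 2 and tw(G) ≤ 2. Since 3–2–6–5–4–1–3 is a cycle in G, G is not acyclic. Forests are exactly the graphs of treewidth ≤ 1, so tw(G) ≥ 2. Therefore the treewidth is 2.

Treewidth 2.
One optimal decomposition is:
Bags: B1 = {2, 3, 6}  B2 = {3, 5, 6}  B3 = {3, 4, 5}  B4 = {1, 3, 4}
Tree: B1–B2, B2–B3, B3–B4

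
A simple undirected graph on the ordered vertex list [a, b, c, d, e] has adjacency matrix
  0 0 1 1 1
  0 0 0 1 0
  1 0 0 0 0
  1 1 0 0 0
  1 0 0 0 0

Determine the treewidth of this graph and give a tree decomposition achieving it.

The largest bag has 2 vertices, giving width 1; this decomposition certifies tw(G) ≤ 1. G has an edge, so its treewidth is at least 1. The upper and lower bounds meet at 1, so that is the treewidth.

Treewidth 1.
Bags: B1 = {b, d}  B2 = {a, d}  B3 = {a, e}  B4 = {a, c}
Tree: B1–B2, B2–B3, B3–B4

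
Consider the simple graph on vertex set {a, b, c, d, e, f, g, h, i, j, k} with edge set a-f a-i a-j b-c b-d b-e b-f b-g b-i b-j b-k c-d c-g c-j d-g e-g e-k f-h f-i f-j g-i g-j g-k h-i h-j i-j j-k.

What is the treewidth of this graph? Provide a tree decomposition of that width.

The largest bag has 4 vertices, giving width 3; this decomposition certifies tw(G) ≤ 3. On the other hand G contains the 4-clique {f, h, i, j}. A clique must lie in a single bag of any decomposition, so no decomposition can have width below 3. Therefore the treewidth is 3.

Treewidth 3.
One such decomposition:
Bags: B1 = {b, f, i, j}  B2 = {a, f, i, j}  B3 = {b, g, i, j}  B4 = {f, h, i, j}  B5 = {b, g, j, k}  B6 = {b, e, g, k}  B7 = {b, c, g, j}  B8 = {b, c, d, g}
Tree: B1–B2, B1–B3, B2–B4, B3–B5, B5–B6, B3–B7, B7–B8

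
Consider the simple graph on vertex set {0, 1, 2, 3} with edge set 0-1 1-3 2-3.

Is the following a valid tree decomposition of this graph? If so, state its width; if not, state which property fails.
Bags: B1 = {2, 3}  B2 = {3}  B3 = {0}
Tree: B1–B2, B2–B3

No — vertex 1 appears in no bag.

A tree decomposition must satisfy three properties: every vertex lies in some bag; for every edge, both endpoints lie together in some bag; and for every vertex, the bags containing it form a connected subtree. Here vertex 1 appears in no bag, so the decomposition is invalid.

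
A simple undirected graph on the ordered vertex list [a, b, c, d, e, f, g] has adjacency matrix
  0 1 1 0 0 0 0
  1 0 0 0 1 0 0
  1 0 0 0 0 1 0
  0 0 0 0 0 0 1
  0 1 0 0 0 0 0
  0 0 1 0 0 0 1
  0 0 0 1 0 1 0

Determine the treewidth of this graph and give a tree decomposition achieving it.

Every bag has size at most 2, so the width is 2 − 1 = 1 and tw(G) ≤ 1. G has an edge, so its treewidth is at least 1. The upper and lower bounds meet at 1, so that is the treewidth.

Treewidth 1.
One optimal decomposition is:
Bags: B1 = {d, g}  B2 = {f, g}  B3 = {c, f}  B4 = {a, c}  B5 = {a, b}  B6 = {b, e}
Tree: B1–B2, B2–B3, B3–B4, B4–B5, B5–B6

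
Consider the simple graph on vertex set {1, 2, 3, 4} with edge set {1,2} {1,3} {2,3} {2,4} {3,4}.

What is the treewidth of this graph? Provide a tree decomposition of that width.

Treewidth 2.
Bags: B1 = {1, 2, 3}  B2 = {2, 3, 4}
Tree: B1–B2

The largest bag has 3 vertices, giving width 2; this decomposition certifies tw(G) ≤ 2. Conversely, {1, 2, 3} is a clique of size 3, and the vertices of any clique must share a bag in every tree decomposition; so some bag has ≥ 3 vertices and tw(G) ≥ 2. The upper and lower bounds meet at 2, so that is the treewidth.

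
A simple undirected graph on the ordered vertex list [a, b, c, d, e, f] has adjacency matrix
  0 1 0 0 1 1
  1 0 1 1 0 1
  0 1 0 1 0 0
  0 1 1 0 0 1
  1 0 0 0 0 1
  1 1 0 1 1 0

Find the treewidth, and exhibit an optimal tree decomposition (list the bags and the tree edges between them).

Treewidth 2.
One optimal decomposition is:
Bags: B1 = {b, d, f}  B2 = {a, b, f}  B3 = {b, c, d}  B4 = {a, e, f}
Tree: B1–B2, B1–B3, B2–B4

Each bag holds 3 vertices, so the decomposition has width 2, which upper-bounds the treewidth. For the lower bound, the 3 vertices {b, c, d} are pairwise adjacent, and any tree decomposition puts a clique entirely inside one bag — forcing width ≥ 2. The upper and lower bounds meet at 2, so that is the treewidth.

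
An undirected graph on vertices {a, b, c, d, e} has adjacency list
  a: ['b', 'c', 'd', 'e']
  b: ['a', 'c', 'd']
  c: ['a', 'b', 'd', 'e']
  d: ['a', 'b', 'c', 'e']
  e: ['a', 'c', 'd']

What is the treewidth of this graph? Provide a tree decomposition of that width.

The largest bag has 4 vertices, giving width 3; this decomposition certifies tw(G) ≤ 3. For the lower bound, the 4 vertices {a, c, d, e} are pairwise adjacent, and any tree decomposition puts a clique entirely inside one bag — forcing width ≥ 3. The upper and lower bounds meet at 3, so that is the treewidth.

Treewidth 3.
One such decomposition:
Bags: B1 = {a, c, d, e}  B2 = {a, b, c, d}
Tree: B1–B2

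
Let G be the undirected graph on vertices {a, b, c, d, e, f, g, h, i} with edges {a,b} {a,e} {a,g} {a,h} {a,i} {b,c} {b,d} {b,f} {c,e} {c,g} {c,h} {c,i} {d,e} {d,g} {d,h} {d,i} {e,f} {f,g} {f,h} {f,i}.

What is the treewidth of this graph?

A width-4 tree decomposition is:
Bags: B1 = {a, c, d, f, i}  B2 = {a, b, c, d, f}  B3 = {a, c, d, f, g}  B4 = {a, c, d, e, f}  B5 = {a, c, d, f, h}
Tree: B1–B2, B2–B3, B3–B4, B4–B5
Each bag holds 5 vertices, so the decomposition has width 4, which upper-bounds the treewidth. For the lower bound: the 5 vertex sets {d,i}, {a,b}, {c,g}, {f}, {e} are disjoint, each induces a connected subgraph, and every pair is joined by at least one edge of G. Contracting each set to a single vertex therefore yields K_{5} as a minor, and since treewidth is minor-monotone, tw(G) ≥ tw(K_{5}) = 4. Hence tw(G) = 4 exactly.

4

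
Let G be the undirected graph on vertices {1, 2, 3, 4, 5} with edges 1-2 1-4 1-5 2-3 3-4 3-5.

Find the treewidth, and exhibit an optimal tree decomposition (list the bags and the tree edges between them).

Each bag holds 3 vertices, so the decomposition has width 2, which upper-bounds the treewidth. For the lower bound, G contains the cycle 4–1–2–3–4, so G is not a forest; only forests have treewidth ≤ 1, hence tw(G) ≥ 2. Therefore the treewidth is 2.

Treewidth 2.
One optimal decomposition is:
Bags: B1 = {1, 3, 4}  B2 = {1, 2, 3}  B3 = {1, 3, 5}
Tree: B1–B2, B2–B3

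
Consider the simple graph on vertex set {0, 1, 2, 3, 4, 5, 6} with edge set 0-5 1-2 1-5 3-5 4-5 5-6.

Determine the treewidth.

1

A width-1 tree decomposition is:
Bags: B1 = {0, 5}  B2 = {3, 5}  B3 = {1, 5}  B4 = {5, 6}  B5 = {4, 5}  B6 = {1, 2}
Tree: B1–B2, B1–B3, B2–B4, B2–B5, B3–B6
Each bag holds 2 vertices, so the decomposition has width 1, which upper-bounds the treewidth. Any graph with an edge has treewidth ≥ 1, and G has the edge 0–5. The upper and lower bounds meet at 1, so that is the treewidth.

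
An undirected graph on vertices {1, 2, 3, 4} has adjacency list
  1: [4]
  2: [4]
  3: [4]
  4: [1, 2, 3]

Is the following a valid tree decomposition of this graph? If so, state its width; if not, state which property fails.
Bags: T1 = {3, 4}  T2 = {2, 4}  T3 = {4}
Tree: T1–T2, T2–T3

No — vertex 1 appears in no bag.

A tree decomposition must satisfy three properties: every vertex lies in some bag; for every edge, both endpoints lie together in some bag; and for every vertex, the bags containing it form a connected subtree. Here vertex 1 appears in no bag, so the decomposition is invalid.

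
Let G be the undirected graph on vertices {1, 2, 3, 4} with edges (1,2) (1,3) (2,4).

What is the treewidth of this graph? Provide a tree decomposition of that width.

Each bag holds 2 vertices, so the decomposition has width 1, which upper-bounds the treewidth. G has an edge, so its treewidth is at least 1. Therefore the treewidth is 1.

Treewidth 1.
One such decomposition:
Bags: B1 = {1, 2}  B2 = {1, 3}  B3 = {2, 4}
Tree: B1–B2, B1–B3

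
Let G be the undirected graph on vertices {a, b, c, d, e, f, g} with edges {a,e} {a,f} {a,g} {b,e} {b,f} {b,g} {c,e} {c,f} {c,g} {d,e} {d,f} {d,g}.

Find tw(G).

3

A width-3 tree decomposition is:
Bags: B1 = {b, e, f, g}  B2 = {d, e, f, g}  B3 = {a, e, f, g}  B4 = {c, e, f, g}
Tree: B1–B2, B2–B3, B3–B4
Each bag holds 4 vertices, so the decomposition has width 3, which upper-bounds the treewidth. For the lower bound: the 4 vertex sets {b,e}, {d,f}, {g}, {a} are disjoint, each induces a connected subgraph, and every pair is joined by at least one edge of G. Contracting each set to a single vertex therefore yields K_{4} as a minor, and since treewidth is minor-monotone, tw(G) ≥ tw(K_{4}) = 3. Therefore the treewidth is 3.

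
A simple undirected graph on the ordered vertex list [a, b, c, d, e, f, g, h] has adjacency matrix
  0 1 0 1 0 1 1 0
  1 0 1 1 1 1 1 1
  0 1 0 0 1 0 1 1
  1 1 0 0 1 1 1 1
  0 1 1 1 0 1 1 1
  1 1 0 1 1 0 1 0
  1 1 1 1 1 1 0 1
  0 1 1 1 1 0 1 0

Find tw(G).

4

A width-4 tree decomposition is:
Bags: B1 = {b, d, e, g, h}  B2 = {b, c, e, g, h}  B3 = {b, d, e, f, g}  B4 = {a, b, d, f, g}
Tree: B1–B2, B1–B3, B3–B4
The largest bag has 5 vertices, giving width 4; this decomposition certifies tw(G) ≤ 4. On the other hand G contains the 5-clique {b, d, e, g, h}. A clique must lie in a single bag of any decomposition, so no decomposition can have width below 4. Therefore the treewidth is 4.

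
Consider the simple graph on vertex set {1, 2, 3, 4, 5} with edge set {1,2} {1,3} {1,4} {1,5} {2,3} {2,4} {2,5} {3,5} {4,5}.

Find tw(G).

3

A width-3 tree decomposition is:
Bags: B1 = {1, 2, 4, 5}  B2 = {1, 2, 3, 5}
Tree: B1–B2
Each bag holds 4 vertices, so the decomposition has width 3, which upper-bounds the treewidth. For the lower bound, the 4 vertices {1, 2, 3, 5} are pairwise adjacent, and any tree decomposition puts a clique entirely inside one bag — forcing width ≥ 3. The upper and lower bounds meet at 3, so that is the treewidth.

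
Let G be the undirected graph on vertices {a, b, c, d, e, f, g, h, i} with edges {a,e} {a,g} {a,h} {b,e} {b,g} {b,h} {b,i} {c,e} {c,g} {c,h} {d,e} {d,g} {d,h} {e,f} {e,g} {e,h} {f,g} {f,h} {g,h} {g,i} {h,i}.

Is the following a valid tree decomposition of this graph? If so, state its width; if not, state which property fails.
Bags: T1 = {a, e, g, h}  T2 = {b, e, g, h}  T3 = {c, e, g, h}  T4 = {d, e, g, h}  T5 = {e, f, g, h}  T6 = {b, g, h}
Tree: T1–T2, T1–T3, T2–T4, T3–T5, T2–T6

A tree decomposition must satisfy three properties: every vertex lies in some bag; for every edge, both endpoints lie together in some bag; and for every vertex, the bags containing it form a connected subtree. Here vertex i appears in no bag, so the decomposition is invalid.

No — vertex i appears in no bag.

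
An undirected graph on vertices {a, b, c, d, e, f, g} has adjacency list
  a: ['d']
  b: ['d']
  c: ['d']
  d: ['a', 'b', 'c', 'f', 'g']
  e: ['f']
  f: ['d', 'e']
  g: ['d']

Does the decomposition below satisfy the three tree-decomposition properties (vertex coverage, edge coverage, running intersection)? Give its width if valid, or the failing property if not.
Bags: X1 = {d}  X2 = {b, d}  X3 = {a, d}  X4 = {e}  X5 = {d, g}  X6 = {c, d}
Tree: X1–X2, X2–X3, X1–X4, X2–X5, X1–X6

A tree decomposition must satisfy three properties: every vertex lies in some bag; for every edge, both endpoints lie together in some bag; and for every vertex, the bags containing it form a connected subtree. Here vertex f appears in no bag, so the decomposition is invalid.

No — vertex f appears in no bag.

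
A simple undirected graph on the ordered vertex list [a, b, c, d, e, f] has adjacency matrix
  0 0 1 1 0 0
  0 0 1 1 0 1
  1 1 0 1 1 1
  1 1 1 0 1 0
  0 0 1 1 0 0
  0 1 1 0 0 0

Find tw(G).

2

A width-2 tree decomposition is:
Bags: B1 = {a, c, d}  B2 = {b, c, d}  B3 = {b, c, f}  B4 = {c, d, e}
Tree: B1–B2, B2–B3, B1–B4
Every bag has size at most 3, so the width is 3 − 1 = 2 and tw(G) ≤ 2. For the lower bound, the 3 vertices {c, d, e} are pairwise adjacent, and any tree decomposition puts a clique entirely inside one bag — forcing width ≥ 2. Therefore the treewidth is 2.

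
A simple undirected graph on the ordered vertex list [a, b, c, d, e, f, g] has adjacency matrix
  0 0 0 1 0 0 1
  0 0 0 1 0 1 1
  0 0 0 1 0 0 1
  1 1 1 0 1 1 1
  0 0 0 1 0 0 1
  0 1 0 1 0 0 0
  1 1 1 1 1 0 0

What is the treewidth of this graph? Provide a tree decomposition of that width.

The largest bag has 3 vertices, giving width 2; this decomposition certifies tw(G) ≤ 2. Conversely, {d, e, g} is a clique of size 3, and the vertices of any clique must share a bag in every tree decomposition; so some bag has ≥ 3 vertices and tw(G) ≥ 2. Therefore the treewidth is 2.

Treewidth 2.
Bags: B1 = {d, e, g}  B2 = {b, d, g}  B3 = {b, d, f}  B4 = {c, d, g}  B5 = {a, d, g}
Tree: B1–B2, B2–B3, B2–B4, B2–B5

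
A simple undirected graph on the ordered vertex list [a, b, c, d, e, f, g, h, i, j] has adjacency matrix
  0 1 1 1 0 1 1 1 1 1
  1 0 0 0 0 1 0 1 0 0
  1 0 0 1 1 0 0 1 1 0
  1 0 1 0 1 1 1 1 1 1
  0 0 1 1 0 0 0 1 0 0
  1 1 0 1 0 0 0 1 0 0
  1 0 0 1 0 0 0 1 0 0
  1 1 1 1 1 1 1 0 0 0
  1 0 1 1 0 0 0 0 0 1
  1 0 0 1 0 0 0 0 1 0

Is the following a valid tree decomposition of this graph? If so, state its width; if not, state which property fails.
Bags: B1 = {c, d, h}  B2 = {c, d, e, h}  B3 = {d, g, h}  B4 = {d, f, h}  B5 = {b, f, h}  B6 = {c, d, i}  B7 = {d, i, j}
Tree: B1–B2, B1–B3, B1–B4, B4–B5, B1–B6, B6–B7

No — vertex a appears in no bag.

A tree decomposition must satisfy three properties: every vertex lies in some bag; for every edge, both endpoints lie together in some bag; and for every vertex, the bags containing it form a connected subtree. Here vertex a appears in no bag, so the decomposition is invalid.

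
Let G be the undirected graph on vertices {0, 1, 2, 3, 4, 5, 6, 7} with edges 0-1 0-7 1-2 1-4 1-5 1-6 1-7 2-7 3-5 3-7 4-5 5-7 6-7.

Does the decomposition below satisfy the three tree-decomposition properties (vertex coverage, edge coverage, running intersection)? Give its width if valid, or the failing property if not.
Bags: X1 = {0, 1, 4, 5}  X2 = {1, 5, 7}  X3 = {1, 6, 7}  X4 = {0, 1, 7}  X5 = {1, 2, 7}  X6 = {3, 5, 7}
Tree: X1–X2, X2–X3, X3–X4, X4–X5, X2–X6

A tree decomposition must satisfy three properties: every vertex lies in some bag; for every edge, both endpoints lie together in some bag; and for every vertex, the bags containing it form a connected subtree. Here bags containing vertex 0 are not connected in the tree, so the decomposition is invalid.

No — bags containing vertex 0 are not connected in the tree.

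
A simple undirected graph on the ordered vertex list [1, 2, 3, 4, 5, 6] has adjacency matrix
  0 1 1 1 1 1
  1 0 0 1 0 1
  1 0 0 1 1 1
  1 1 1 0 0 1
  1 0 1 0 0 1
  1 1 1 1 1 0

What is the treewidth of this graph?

3

A width-3 tree decomposition is:
Bags: B1 = {1, 3, 4, 6}  B2 = {1, 2, 4, 6}  B3 = {1, 3, 5, 6}
Tree: B1–B2, B1–B3
The largest bag has 4 vertices, giving width 3; this decomposition certifies tw(G) ≤ 3. Conversely, {1, 2, 4, 6} is a clique of size 4, and the vertices of any clique must share a bag in every tree decomposition; so some bag has ≥ 4 vertices and tw(G) ≥ 3. Combining the bounds, tw(G) = 3.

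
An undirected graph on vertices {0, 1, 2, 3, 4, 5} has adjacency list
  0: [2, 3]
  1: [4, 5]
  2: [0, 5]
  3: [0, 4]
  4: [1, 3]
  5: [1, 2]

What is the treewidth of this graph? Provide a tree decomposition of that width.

Each bag holds 3 vertices, so the decomposition has width 2, which upper-bounds the treewidth. The edges 1–5–2–0–3–4–1 form a cycle, so G is not a tree and its treewidth is at least 2. The upper and lower bounds meet at 2, so that is the treewidth.

Treewidth 2.
One optimal decomposition is:
Bags: B1 = {1, 2, 5}  B2 = {0, 1, 2}  B3 = {0, 1, 3}  B4 = {1, 3, 4}
Tree: B1–B2, B2–B3, B3–B4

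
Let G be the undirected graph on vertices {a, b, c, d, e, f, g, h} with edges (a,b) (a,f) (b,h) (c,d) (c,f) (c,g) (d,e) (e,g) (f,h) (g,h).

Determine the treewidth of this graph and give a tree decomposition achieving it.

Every bag has size at most 3, so the width is 3 − 1 = 2 and tw(G) ≤ 2. Since b–a–f–h–b is a cycle in G, G is not acyclic. Forests are exactly the graphs of treewidth ≤ 1, so tw(G) ≥ 2. Therefore the treewidth is 2.

Treewidth 2.
One optimal decomposition is:
Bags: B1 = {a, b, h}  B2 = {a, f, h}  B3 = {f, g, h}  B4 = {c, f, g}  B5 = {c, e, g}  B6 = {c, d, e}
Tree: B1–B2, B2–B3, B3–B4, B4–B5, B5–B6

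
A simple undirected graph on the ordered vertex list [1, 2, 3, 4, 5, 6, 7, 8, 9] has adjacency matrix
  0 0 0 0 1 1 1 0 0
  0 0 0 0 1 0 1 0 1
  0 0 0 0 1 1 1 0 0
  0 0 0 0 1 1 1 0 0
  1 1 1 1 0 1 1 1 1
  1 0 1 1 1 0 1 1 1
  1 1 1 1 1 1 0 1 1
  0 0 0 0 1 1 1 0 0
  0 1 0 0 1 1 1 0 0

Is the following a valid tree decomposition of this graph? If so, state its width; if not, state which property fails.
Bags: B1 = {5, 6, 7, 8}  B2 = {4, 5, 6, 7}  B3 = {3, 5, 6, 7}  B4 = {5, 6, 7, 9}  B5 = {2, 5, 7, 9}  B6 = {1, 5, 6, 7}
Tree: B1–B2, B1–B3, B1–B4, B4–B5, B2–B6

Yes; width 3.

Vertex coverage: the bags together contain {1, 2, 3, 4, 5, 6, 7, 8, 9}, the full vertex set. Edge coverage: each edge of G has both endpoints in at least one bag. Running intersection: for every vertex, the bags containing it form a connected subtree. All three properties hold, so this is a valid tree decomposition of width max|bag| − 1 = 3, and hence tw(G) ≤ 3.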